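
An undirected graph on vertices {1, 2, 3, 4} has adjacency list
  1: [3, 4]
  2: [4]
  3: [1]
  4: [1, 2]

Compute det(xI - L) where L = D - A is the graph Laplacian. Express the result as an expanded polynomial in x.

With the vertex order [1, 2, 3, 4], the degrees are [2, 1, 1, 2], giving D = diag(2, 1, 1, 2) and L = D - A. L has integer entries, so p(x) = det(xI - L) has integer coefficients. Expanding the determinant yields x^4 - 6x^3 + 10x^2 - 4x. The coefficient of x^3 equals -trace(L) = -6, matching the sum of degrees.

x^4 - 6x^3 + 10x^2 - 4x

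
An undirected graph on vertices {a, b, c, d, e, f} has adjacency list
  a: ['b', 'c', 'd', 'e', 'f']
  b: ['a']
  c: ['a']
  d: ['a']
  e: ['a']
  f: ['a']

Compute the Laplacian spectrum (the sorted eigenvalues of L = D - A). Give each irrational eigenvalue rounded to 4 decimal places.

[0, 1, 1, 1, 1, 6]

Each diagonal entry of L is the vertex degree and each off-diagonal entry is -1 where an edge is present, 0 otherwise; in the order [a, b, c, d, e, f] the diagonal is [5, 1, 1, 1, 1, 1]. The multiplicity of 0 as a Laplacian eigenvalue equals the number of connected components. The single zero eigenvalue shows the graph is connected. The largest eigenvalue, 6, is at most the vertex count 6. The eigenvalues sum to 10, which equals trace(L) = 2|E|.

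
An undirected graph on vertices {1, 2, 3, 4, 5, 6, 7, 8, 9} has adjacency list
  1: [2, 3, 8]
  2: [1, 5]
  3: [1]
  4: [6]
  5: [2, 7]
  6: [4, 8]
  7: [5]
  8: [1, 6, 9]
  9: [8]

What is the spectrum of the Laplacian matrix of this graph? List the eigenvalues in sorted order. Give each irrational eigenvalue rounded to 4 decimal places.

[0, 0.1862, 0.4822, 0.7043, 1.4073, 2.1338, 2.8532, 3.5372, 4.6958]

Each diagonal entry of L is the vertex degree and each off-diagonal entry is -1 where an edge is present, 0 otherwise; in the order [1, 2, 3, 4, 5, 6, 7, 8, 9] the diagonal is [3, 2, 1, 1, 2, 2, 1, 3, 1]. The multiplicity of 0 as a Laplacian eigenvalue equals the number of connected components. The single zero eigenvalue shows the graph is connected. The largest eigenvalue, 4.6958, is at most the vertex count 9.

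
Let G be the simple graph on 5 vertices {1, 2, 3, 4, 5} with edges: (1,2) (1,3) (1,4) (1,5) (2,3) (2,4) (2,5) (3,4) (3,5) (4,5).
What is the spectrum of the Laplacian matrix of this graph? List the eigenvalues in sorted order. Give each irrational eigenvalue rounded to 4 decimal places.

Reading degrees in the order [1, 2, 3, 4, 5] gives [4, 4, 4, 4, 4]; set D = diag(4, 4, 4, 4, 4) and form L = D - A. The multiplicity of 0 as a Laplacian eigenvalue equals the number of connected components. The single zero eigenvalue shows the graph is connected. The eigenvalues sum to 20, which equals trace(L) = 2|E|.

[0, 5, 5, 5, 5]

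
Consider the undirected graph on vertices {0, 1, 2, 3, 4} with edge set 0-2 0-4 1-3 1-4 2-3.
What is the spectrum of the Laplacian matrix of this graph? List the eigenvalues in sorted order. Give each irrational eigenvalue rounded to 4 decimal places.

[0, 1.3820, 1.3820, 3.6180, 3.6180]

Reading degrees in the order [0, 1, 2, 3, 4] gives [2, 2, 2, 2, 2]; set D = diag(2, 2, 2, 2, 2) and form L = D - A. Diagonalising L (or applying a numerical eigensolver to the 5x5 matrix) gives the spectrum above. The single zero eigenvalue shows the graph is connected. The largest eigenvalue, 3.6180, is at most the vertex count 5.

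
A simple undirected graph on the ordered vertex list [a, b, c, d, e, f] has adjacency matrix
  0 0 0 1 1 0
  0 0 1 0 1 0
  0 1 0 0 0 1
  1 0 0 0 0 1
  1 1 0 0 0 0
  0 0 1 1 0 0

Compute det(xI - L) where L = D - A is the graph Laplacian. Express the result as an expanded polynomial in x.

x^6 - 12x^5 + 54x^4 - 112x^3 + 105x^2 - 36x

Each diagonal entry of L is the vertex degree and each off-diagonal entry is -1 where an edge is present, 0 otherwise; in the order [a, b, c, d, e, f] the diagonal is [2, 2, 2, 2, 2, 2]. L has integer entries, so p(x) = det(xI - L) has integer coefficients. Expanding the determinant yields x^6 - 12x^5 + 54x^4 - 112x^3 + 105x^2 - 36x. The coefficient of x^5 equals -trace(L) = -12, matching the sum of degrees. The eigenvalues sum to 12, which equals trace(L) = 2|E|. By the matrix-tree theorem the graph has (1/6) * product of the nonzero eigenvalues = 6 spanning trees.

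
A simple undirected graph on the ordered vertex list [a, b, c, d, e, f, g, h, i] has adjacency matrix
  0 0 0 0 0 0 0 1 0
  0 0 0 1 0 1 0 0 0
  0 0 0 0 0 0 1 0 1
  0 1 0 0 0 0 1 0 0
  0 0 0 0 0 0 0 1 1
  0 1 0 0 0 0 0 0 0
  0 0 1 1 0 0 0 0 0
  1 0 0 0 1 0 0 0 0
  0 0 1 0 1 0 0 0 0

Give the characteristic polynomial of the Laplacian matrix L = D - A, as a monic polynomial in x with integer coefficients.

Each diagonal entry of L is the vertex degree and each off-diagonal entry is -1 where an edge is present, 0 otherwise; in the order [a, b, c, d, e, f, g, h, i] the diagonal is [1, 2, 2, 2, 2, 1, 2, 2, 2]. L has integer entries, so p(x) = det(xI - L) has integer coefficients. Expanding the determinant yields x^9 - 16x^8 + 105x^7 - 364x^6 + 715x^5 - 792x^4 + 462x^3 - 120x^2 + 9x. Since p(0) = det(-L) = 0, x divides p(x). There is one zero in the spectrum, matching the 1 component.

x^9 - 16x^8 + 105x^7 - 364x^6 + 715x^5 - 792x^4 + 462x^3 - 120x^2 + 9x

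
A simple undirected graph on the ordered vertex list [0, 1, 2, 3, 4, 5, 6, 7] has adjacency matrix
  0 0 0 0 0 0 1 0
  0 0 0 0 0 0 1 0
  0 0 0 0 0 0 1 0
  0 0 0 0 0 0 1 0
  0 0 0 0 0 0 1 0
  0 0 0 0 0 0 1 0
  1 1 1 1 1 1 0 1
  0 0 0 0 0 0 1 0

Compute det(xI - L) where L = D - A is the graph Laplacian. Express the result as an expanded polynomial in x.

Reading degrees in the order [0, 1, 2, 3, 4, 5, 6, 7] gives [1, 1, 1, 1, 1, 1, 7, 1]; set D = diag(1, 1, 1, 1, 1, 1, 7, 1) and form L = D - A. L has integer entries, so p(x) = det(xI - L) has integer coefficients. Expanding the determinant yields x^8 - 14x^7 + 63x^6 - 140x^5 + 175x^4 - 126x^3 + 49x^2 - 8x. The coefficient of x^7 equals -trace(L) = -14, matching the sum of degrees. The eigenvalues sum to 14, which equals trace(L) = 2|E|.

x^8 - 14x^7 + 63x^6 - 140x^5 + 175x^4 - 126x^3 + 49x^2 - 8x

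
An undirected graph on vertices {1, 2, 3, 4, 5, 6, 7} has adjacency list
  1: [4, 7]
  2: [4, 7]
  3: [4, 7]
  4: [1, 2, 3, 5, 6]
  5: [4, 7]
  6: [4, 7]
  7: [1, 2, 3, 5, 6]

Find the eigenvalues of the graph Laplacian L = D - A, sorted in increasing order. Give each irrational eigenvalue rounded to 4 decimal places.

Reading degrees in the order [1, 2, 3, 4, 5, 6, 7] gives [2, 2, 2, 5, 2, 2, 5]; set D = diag(2, 2, 2, 5, 2, 2, 5) and form L = D - A. The multiplicity of 0 as a Laplacian eigenvalue equals the number of connected components.

[0, 2, 2, 2, 2, 5, 7]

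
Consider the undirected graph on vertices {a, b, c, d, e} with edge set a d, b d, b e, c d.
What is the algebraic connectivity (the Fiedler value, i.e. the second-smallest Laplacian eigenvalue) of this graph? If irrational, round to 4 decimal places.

With the vertex order [a, b, c, d, e], the degrees are [1, 2, 1, 3, 1], giving D = diag(1, 2, 1, 3, 1) and L = D - A. The smallest Laplacian eigenvalue is always 0. The next one, lambda_2 = 0.5188, measures how hard the graph is to disconnect: larger values mean better connectivity. There is one zero in the spectrum, matching the 1 component.

0.5188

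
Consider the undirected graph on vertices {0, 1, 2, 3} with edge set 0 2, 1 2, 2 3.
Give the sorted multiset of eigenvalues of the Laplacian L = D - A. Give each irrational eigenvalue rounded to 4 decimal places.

Each diagonal entry of L is the vertex degree and each off-diagonal entry is -1 where an edge is present, 0 otherwise; in the order [0, 1, 2, 3] the diagonal is [1, 1, 3, 1]. The multiplicity of 0 as a Laplacian eigenvalue equals the number of connected components. There is one zero in the spectrum, matching the 1 component.

[0, 1, 1, 4]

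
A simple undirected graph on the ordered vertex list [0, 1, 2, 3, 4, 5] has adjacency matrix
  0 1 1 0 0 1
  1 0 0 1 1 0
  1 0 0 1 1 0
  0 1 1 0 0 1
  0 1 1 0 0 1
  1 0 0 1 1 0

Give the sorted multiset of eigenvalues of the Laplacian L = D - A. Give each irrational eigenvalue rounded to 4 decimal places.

Each diagonal entry of L is the vertex degree and each off-diagonal entry is -1 where an edge is present, 0 otherwise; in the order [0, 1, 2, 3, 4, 5] the diagonal is [3, 3, 3, 3, 3, 3]. Since every row of L sums to 0, the all-ones vector is in the kernel and 0 is an eigenvalue. The single zero eigenvalue shows the graph is connected.

[0, 3, 3, 3, 3, 6]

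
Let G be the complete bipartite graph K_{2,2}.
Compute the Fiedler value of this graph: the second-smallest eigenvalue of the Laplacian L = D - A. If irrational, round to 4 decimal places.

2

The graph has 4 vertices and degree multiset [2, 2, 2, 2]; D is the diagonal matrix of degrees and L = D - A. Computing the eigenvalues of L and sorting gives [0, 2, 2, 4]. The Fiedler value lambda_2 = 2 is strictly positive, so the graph is connected. The largest eigenvalue, 4, is at most the vertex count 4. The eigenvalues sum to 8, which equals trace(L) = 2|E|.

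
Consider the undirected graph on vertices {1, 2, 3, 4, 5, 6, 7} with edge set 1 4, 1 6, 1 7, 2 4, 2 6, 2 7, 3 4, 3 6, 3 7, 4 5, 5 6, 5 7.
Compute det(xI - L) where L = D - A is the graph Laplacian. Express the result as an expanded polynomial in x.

Each diagonal entry of L is the vertex degree and each off-diagonal entry is -1 where an edge is present, 0 otherwise; in the order [1, 2, 3, 4, 5, 6, 7] the diagonal is [3, 3, 3, 4, 3, 4, 4]. L has integer entries, so p(x) = det(xI - L) has integer coefficients. Expanding the determinant yields x^7 - 24x^6 + 234x^5 - 1192x^4 + 3357x^3 - 4968x^2 + 3024x. The coefficient of x^6 equals -trace(L) = -24, matching the sum of degrees. The eigenvalues sum to 24, which equals trace(L) = 2|E|.

x^7 - 24x^6 + 234x^5 - 1192x^4 + 3357x^3 - 4968x^2 + 3024x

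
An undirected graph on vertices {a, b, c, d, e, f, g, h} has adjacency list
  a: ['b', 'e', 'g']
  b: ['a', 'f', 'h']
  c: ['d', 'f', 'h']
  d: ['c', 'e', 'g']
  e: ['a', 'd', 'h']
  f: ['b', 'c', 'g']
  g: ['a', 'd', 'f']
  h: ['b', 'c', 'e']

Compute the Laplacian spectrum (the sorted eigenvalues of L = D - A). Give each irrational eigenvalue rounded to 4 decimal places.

Each diagonal entry of L is the vertex degree and each off-diagonal entry is -1 where an edge is present, 0 otherwise; in the order [a, b, c, d, e, f, g, h] the diagonal is [3, 3, 3, 3, 3, 3, 3, 3]. The multiplicity of 0 as a Laplacian eigenvalue equals the number of connected components.

[0, 2, 2, 2, 4, 4, 4, 6]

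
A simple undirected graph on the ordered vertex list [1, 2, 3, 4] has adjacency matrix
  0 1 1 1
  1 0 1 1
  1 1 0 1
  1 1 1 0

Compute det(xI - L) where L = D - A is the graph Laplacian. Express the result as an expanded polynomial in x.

x^4 - 12x^3 + 48x^2 - 64x

With the vertex order [1, 2, 3, 4], the degrees are [3, 3, 3, 3], giving D = diag(3, 3, 3, 3) and L = D - A. Computing det(xI - L) by cofactor expansion (or equivalently via sum-over-permutations) gives x^4 - 12x^3 + 48x^2 - 64x. Since p(0) = det(-L) = 0, x divides p(x). The eigenvalues sum to 12, which equals trace(L) = 2|E|.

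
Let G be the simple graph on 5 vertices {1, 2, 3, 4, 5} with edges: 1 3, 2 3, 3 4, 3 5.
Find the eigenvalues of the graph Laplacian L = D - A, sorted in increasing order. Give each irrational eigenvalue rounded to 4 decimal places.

[0, 1, 1, 1, 5]

Reading degrees in the order [1, 2, 3, 4, 5] gives [1, 1, 4, 1, 1]; set D = diag(1, 1, 4, 1, 1) and form L = D - A. Since every row of L sums to 0, the all-ones vector is in the kernel and 0 is an eigenvalue. By the matrix-tree theorem the graph has (1/5) * product of the nonzero eigenvalues = 1 spanning tree. The largest eigenvalue, 5, is at most the vertex count 5.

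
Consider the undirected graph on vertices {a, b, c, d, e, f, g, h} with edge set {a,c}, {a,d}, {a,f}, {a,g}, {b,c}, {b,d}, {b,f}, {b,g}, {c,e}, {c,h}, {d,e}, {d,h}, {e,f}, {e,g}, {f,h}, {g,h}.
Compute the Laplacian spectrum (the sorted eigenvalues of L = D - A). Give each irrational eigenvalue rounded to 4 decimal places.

[0, 4, 4, 4, 4, 4, 4, 8]

With the vertex order [a, b, c, d, e, f, g, h], the degrees are [4, 4, 4, 4, 4, 4, 4, 4], giving D = diag(4, 4, 4, 4, 4, 4, 4, 4) and L = D - A. Diagonalising L (or applying a numerical eigensolver to the 8x8 matrix) gives the spectrum above. There is one zero in the spectrum, matching the 1 component.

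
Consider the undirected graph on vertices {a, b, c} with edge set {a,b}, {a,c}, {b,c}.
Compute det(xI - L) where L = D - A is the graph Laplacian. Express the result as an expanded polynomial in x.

Reading degrees in the order [a, b, c] gives [2, 2, 2]; set D = diag(2, 2, 2) and form L = D - A. L has integer entries, so p(x) = det(xI - L) has integer coefficients. Expanding the determinant yields x^3 - 6x^2 + 9x. The constant term is 0 because L is singular (the all-ones vector lies in its kernel). The largest eigenvalue, 3, is at most the vertex count 3. The eigenvalues sum to 6, which equals trace(L) = 2|E|.

x^3 - 6x^2 + 9x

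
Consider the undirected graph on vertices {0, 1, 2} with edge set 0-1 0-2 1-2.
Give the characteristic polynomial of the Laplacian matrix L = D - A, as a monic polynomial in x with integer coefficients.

x^3 - 6x^2 + 9x

With the vertex order [0, 1, 2], the degrees are [2, 2, 2], giving D = diag(2, 2, 2) and L = D - A. L has integer entries, so p(x) = det(xI - L) has integer coefficients. Expanding the determinant yields x^3 - 6x^2 + 9x. The constant term is 0 because L is singular (the all-ones vector lies in its kernel). There is one zero in the spectrum, matching the 1 component.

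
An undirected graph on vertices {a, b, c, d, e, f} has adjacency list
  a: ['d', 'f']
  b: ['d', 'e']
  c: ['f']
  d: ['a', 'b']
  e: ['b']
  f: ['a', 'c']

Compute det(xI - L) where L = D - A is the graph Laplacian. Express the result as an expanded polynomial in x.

x^6 - 10x^5 + 36x^4 - 56x^3 + 35x^2 - 6x

Reading degrees in the order [a, b, c, d, e, f] gives [2, 2, 1, 2, 1, 2]; set D = diag(2, 2, 1, 2, 1, 2) and form L = D - A. Computing det(xI - L) by cofactor expansion (or equivalently via sum-over-permutations) gives x^6 - 10x^5 + 36x^4 - 56x^3 + 35x^2 - 6x. The coefficient of x^5 equals -trace(L) = -10, matching the sum of degrees.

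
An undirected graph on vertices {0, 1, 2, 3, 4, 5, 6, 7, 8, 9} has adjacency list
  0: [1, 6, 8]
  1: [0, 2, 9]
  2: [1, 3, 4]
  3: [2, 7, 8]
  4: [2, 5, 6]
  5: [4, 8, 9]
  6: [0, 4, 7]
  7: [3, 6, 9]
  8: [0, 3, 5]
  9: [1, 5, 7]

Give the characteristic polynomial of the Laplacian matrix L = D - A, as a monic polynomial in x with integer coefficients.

x^10 - 30x^9 + 390x^8 - 2880x^7 + 13305x^6 - 39882x^5 + 77640x^4 - 94800x^3 + 66000x^2 - 20000x

Each diagonal entry of L is the vertex degree and each off-diagonal entry is -1 where an edge is present, 0 otherwise; in the order [0, 1, 2, 3, 4, 5, 6, 7, 8, 9] the diagonal is [3, 3, 3, 3, 3, 3, 3, 3, 3, 3]. The eigenvalues of L are [0, 2, 2, 2, 2, 2, 5, 5, 5, 5]; the characteristic polynomial is the product of (x - lambda_i), which multiplies out to x^10 - 30x^9 + 390x^8 - 2880x^7 + 13305x^6 - 39882x^5 + 77640x^4 - 94800x^3 + 66000x^2 - 20000x. The coefficient of x^9 equals -trace(L) = -30, matching the sum of degrees. By the matrix-tree theorem the graph has (1/10) * product of the nonzero eigenvalues = 2000 spanning trees. The largest eigenvalue, 5, is at most the vertex count 10.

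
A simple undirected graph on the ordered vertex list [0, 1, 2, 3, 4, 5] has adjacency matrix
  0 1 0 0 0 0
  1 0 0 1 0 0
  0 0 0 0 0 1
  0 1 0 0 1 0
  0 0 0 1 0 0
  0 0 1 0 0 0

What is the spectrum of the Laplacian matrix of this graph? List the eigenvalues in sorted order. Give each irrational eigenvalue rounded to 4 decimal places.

[0, 0, 0.5858, 2, 2, 3.4142]

Each diagonal entry of L is the vertex degree and each off-diagonal entry is -1 where an edge is present, 0 otherwise; in the order [0, 1, 2, 3, 4, 5] the diagonal is [1, 2, 1, 2, 1, 1]. Since every row of L sums to 0, the all-ones vector is in the kernel and 0 is an eigenvalue. The 2 zero eigenvalues correspond to the 2 connected components. The eigenvalues sum to 8, which equals trace(L) = 2|E|.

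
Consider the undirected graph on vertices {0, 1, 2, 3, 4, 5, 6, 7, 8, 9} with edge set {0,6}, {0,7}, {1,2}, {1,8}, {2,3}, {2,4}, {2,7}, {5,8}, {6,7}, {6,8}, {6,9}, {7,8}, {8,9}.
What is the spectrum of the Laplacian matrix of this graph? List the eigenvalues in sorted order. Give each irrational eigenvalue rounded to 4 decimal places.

Each diagonal entry of L is the vertex degree and each off-diagonal entry is -1 where an edge is present, 0 otherwise; in the order [0, 1, 2, 3, 4, 5, 6, 7, 8, 9] the diagonal is [2, 2, 4, 1, 1, 1, 4, 4, 5, 2]. The multiplicity of 0 as a Laplacian eigenvalue equals the number of connected components. The eigenvalues sum to 26, which equals trace(L) = 2|E|.

[0, 0.4602, 0.9367, 1, 1.6243, 1.8048, 3.6742, 4.5676, 5.4844, 6.4478]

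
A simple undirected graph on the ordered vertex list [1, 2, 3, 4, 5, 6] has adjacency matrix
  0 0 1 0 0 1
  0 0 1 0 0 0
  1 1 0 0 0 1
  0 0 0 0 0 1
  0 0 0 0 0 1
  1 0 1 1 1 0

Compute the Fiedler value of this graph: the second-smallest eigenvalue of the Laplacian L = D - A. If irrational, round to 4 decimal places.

Reading degrees in the order [1, 2, 3, 4, 5, 6] gives [2, 1, 3, 1, 1, 4]; set D = diag(2, 1, 3, 1, 1, 4) and form L = D - A. The smallest Laplacian eigenvalue is always 0. The next one, lambda_2 = 0.6314, measures how hard the graph is to disconnect: larger values mean better connectivity. The largest eigenvalue, 5.1071, is at most the vertex count 6. There is one zero in the spectrum, matching the 1 component.

0.6314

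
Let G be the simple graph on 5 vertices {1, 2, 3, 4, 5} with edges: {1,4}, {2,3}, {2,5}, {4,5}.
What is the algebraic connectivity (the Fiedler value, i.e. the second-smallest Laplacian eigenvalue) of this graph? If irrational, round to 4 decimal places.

Reading degrees in the order [1, 2, 3, 4, 5] gives [1, 2, 1, 2, 2]; set D = diag(1, 2, 1, 2, 2) and form L = D - A. The sorted Laplacian eigenvalues are [0, 0.3820, 1.3820, 2.6180, 3.6180]; the algebraic connectivity is the second entry, 0.3820. By the matrix-tree theorem the graph has (1/5) * product of the nonzero eigenvalues = 1 spanning tree.

0.3820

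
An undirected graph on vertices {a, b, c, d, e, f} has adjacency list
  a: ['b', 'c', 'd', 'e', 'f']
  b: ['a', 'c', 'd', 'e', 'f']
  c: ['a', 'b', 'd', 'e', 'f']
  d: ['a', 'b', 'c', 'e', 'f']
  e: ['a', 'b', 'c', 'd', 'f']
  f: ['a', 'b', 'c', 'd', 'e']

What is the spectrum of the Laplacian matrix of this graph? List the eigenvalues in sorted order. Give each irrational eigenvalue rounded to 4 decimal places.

[0, 6, 6, 6, 6, 6]

With the vertex order [a, b, c, d, e, f], the degrees are [5, 5, 5, 5, 5, 5], giving D = diag(5, 5, 5, 5, 5, 5) and L = D - A. L is symmetric positive semidefinite, so every eigenvalue is real and nonnegative. The single zero eigenvalue shows the graph is connected.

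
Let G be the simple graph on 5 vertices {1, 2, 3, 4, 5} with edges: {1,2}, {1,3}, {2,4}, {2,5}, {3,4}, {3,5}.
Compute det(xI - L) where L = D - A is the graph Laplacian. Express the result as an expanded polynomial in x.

x^5 - 12x^4 + 51x^3 - 92x^2 + 60x

Each diagonal entry of L is the vertex degree and each off-diagonal entry is -1 where an edge is present, 0 otherwise; in the order [1, 2, 3, 4, 5] the diagonal is [2, 3, 3, 2, 2]. L has integer entries, so p(x) = det(xI - L) has integer coefficients. Expanding the determinant yields x^5 - 12x^4 + 51x^3 - 92x^2 + 60x. The coefficient of x^4 equals -trace(L) = -12, matching the sum of degrees. The largest eigenvalue, 5, is at most the vertex count 5. There is one zero in the spectrum, matching the 1 component.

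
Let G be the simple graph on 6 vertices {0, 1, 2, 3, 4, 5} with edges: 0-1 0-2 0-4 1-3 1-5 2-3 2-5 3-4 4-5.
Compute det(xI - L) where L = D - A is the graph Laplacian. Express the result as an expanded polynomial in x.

Reading degrees in the order [0, 1, 2, 3, 4, 5] gives [3, 3, 3, 3, 3, 3]; set D = diag(3, 3, 3, 3, 3, 3) and form L = D - A. The eigenvalues of L are [0, 3, 3, 3, 3, 6]; the characteristic polynomial is the product of (x - lambda_i), which multiplies out to x^6 - 18x^5 + 126x^4 - 432x^3 + 729x^2 - 486x. The constant term is 0 because L is singular (the all-ones vector lies in its kernel). There is one zero in the spectrum, matching the 1 component. By the matrix-tree theorem the graph has (1/6) * product of the nonzero eigenvalues = 81 spanning trees.

x^6 - 18x^5 + 126x^4 - 432x^3 + 729x^2 - 486x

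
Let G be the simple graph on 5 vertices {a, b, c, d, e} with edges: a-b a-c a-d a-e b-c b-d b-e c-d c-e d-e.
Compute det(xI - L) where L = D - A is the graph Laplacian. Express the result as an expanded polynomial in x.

x^5 - 20x^4 + 150x^3 - 500x^2 + 625x

Each diagonal entry of L is the vertex degree and each off-diagonal entry is -1 where an edge is present, 0 otherwise; in the order [a, b, c, d, e] the diagonal is [4, 4, 4, 4, 4]. Computing det(xI - L) by cofactor expansion (or equivalently via sum-over-permutations) gives x^5 - 20x^4 + 150x^3 - 500x^2 + 625x. Since p(0) = det(-L) = 0, x divides p(x). By the matrix-tree theorem the graph has (1/5) * product of the nonzero eigenvalues = 125 spanning trees.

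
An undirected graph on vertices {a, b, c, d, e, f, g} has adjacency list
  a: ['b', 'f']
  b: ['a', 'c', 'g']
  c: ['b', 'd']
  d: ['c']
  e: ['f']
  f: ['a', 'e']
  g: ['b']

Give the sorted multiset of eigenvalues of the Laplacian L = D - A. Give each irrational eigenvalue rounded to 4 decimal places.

[0, 0.2603, 0.6262, 1.4055, 2.2742, 3.0996, 4.3342]

Reading degrees in the order [a, b, c, d, e, f, g] gives [2, 3, 2, 1, 1, 2, 1]; set D = diag(2, 3, 2, 1, 1, 2, 1) and form L = D - A. Since every row of L sums to 0, the all-ones vector is in the kernel and 0 is an eigenvalue. The eigenvalues sum to 12, which equals trace(L) = 2|E|.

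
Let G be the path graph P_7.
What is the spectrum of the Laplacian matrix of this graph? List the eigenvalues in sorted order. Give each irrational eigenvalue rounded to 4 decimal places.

The graph has 7 vertices and degree multiset [2, 2, 2, 2, 2, 1, 1]; D is the diagonal matrix of degrees and L = D - A. Diagonalising L (or applying a numerical eigensolver to the 7x7 matrix) gives the spectrum above.

[0, 0.1981, 0.7530, 1.5550, 2.4450, 3.2470, 3.8019]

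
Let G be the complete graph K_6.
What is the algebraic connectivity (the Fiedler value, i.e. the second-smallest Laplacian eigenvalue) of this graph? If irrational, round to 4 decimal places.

The graph has 6 vertices and degree multiset [5, 5, 5, 5, 5, 5]; D is the diagonal matrix of degrees and L = D - A. The sorted Laplacian eigenvalues are [0, 6, 6, 6, 6, 6]; the algebraic connectivity is the second entry, 6. By the matrix-tree theorem the graph has (1/6) * product of the nonzero eigenvalues = 1296 spanning trees.

6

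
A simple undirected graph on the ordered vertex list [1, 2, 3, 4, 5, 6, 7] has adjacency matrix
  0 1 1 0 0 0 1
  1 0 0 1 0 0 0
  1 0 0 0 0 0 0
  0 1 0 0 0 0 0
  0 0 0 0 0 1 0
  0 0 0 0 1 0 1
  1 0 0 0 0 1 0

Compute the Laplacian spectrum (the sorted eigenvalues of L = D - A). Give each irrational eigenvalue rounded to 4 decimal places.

With the vertex order [1, 2, 3, 4, 5, 6, 7], the degrees are [3, 2, 1, 1, 1, 2, 2], giving D = diag(3, 2, 1, 1, 1, 2, 2) and L = D - A. Since every row of L sums to 0, the all-ones vector is in the kernel and 0 is an eigenvalue. The largest eigenvalue, 4.3342, is at most the vertex count 7.

[0, 0.2603, 0.6262, 1.4055, 2.2742, 3.0996, 4.3342]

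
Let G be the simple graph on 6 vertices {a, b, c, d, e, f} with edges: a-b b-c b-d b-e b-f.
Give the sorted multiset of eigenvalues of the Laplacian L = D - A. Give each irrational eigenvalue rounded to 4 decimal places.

With the vertex order [a, b, c, d, e, f], the degrees are [1, 5, 1, 1, 1, 1], giving D = diag(1, 5, 1, 1, 1, 1) and L = D - A. Since every row of L sums to 0, the all-ones vector is in the kernel and 0 is an eigenvalue. The single zero eigenvalue shows the graph is connected.

[0, 1, 1, 1, 1, 6]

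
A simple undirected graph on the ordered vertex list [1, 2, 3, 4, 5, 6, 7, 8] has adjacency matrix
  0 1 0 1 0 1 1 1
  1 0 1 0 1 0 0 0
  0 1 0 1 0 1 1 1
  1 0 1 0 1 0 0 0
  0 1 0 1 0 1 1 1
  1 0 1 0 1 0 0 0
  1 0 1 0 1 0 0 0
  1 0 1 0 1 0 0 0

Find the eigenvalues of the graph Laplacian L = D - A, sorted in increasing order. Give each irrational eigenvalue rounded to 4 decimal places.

Each diagonal entry of L is the vertex degree and each off-diagonal entry is -1 where an edge is present, 0 otherwise; in the order [1, 2, 3, 4, 5, 6, 7, 8] the diagonal is [5, 3, 5, 3, 5, 3, 3, 3]. Since every row of L sums to 0, the all-ones vector is in the kernel and 0 is an eigenvalue.

[0, 3, 3, 3, 3, 5, 5, 8]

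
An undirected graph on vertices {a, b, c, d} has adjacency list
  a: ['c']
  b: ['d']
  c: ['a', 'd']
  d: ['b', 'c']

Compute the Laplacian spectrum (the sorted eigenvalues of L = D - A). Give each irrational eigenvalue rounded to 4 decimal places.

Reading degrees in the order [a, b, c, d] gives [1, 1, 2, 2]; set D = diag(1, 1, 2, 2) and form L = D - A. The multiplicity of 0 as a Laplacian eigenvalue equals the number of connected components. The single zero eigenvalue shows the graph is connected. There is one zero in the spectrum, matching the 1 component.

[0, 0.5858, 2, 3.4142]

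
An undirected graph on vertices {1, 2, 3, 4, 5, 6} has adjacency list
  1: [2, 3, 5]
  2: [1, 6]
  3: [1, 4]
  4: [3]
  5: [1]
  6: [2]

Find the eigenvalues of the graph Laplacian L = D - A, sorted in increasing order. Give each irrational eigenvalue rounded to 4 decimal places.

[0, 0.3820, 0.6972, 2, 2.6180, 4.3028]

Each diagonal entry of L is the vertex degree and each off-diagonal entry is -1 where an edge is present, 0 otherwise; in the order [1, 2, 3, 4, 5, 6] the diagonal is [3, 2, 2, 1, 1, 1]. Since every row of L sums to 0, the all-ones vector is in the kernel and 0 is an eigenvalue. The single zero eigenvalue shows the graph is connected. The largest eigenvalue, 4.3028, is at most the vertex count 6.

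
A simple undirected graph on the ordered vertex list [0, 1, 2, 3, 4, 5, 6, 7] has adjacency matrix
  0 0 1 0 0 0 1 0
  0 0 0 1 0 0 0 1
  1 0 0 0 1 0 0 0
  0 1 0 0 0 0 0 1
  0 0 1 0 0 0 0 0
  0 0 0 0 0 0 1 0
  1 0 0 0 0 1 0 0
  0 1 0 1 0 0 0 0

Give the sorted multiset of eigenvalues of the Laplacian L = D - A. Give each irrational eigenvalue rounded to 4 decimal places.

Each diagonal entry of L is the vertex degree and each off-diagonal entry is -1 where an edge is present, 0 otherwise; in the order [0, 1, 2, 3, 4, 5, 6, 7] the diagonal is [2, 2, 2, 2, 1, 1, 2, 2]. Diagonalising L (or applying a numerical eigensolver to the 8x8 matrix) gives the spectrum above. The 2 zero eigenvalues correspond to the 2 connected components. The eigenvalues sum to 14, which equals trace(L) = 2|E|.

[0, 0, 0.3820, 1.3820, 2.6180, 3, 3, 3.6180]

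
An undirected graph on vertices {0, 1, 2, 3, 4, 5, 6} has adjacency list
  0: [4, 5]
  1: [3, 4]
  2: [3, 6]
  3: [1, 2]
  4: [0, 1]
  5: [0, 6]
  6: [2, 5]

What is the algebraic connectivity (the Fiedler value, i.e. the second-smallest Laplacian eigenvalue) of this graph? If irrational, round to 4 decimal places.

Each diagonal entry of L is the vertex degree and each off-diagonal entry is -1 where an edge is present, 0 otherwise; in the order [0, 1, 2, 3, 4, 5, 6] the diagonal is [2, 2, 2, 2, 2, 2, 2]. The sorted Laplacian eigenvalues are [0, 0.7530, 0.7530, 2.4450, 2.4450, 3.8019, 3.8019]; the algebraic connectivity is the second entry, 0.7530. The eigenvalues sum to 14, which equals trace(L) = 2|E|.

0.7530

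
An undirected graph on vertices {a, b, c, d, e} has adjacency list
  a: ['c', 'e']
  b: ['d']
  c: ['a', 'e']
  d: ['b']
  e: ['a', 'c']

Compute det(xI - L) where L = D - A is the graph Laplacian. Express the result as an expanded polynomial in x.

Each diagonal entry of L is the vertex degree and each off-diagonal entry is -1 where an edge is present, 0 otherwise; in the order [a, b, c, d, e] the diagonal is [2, 1, 2, 1, 2]. L has integer entries, so p(x) = det(xI - L) has integer coefficients. Expanding the determinant yields x^5 - 8x^4 + 21x^3 - 18x^2. Since p(0) = det(-L) = 0, x divides p(x). There are 2 zeros in the spectrum, matching the 2 components.

x^5 - 8x^4 + 21x^3 - 18x^2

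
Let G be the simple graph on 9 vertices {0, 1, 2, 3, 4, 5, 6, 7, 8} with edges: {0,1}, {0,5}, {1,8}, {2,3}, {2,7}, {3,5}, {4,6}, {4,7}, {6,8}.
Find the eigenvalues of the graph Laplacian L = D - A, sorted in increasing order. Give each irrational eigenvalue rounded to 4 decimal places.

[0, 0.4679, 0.4679, 1.6527, 1.6527, 3, 3, 3.8794, 3.8794]

Reading degrees in the order [0, 1, 2, 3, 4, 5, 6, 7, 8] gives [2, 2, 2, 2, 2, 2, 2, 2, 2]; set D = diag(2, 2, 2, 2, 2, 2, 2, 2, 2) and form L = D - A. Since every row of L sums to 0, the all-ones vector is in the kernel and 0 is an eigenvalue. The single zero eigenvalue shows the graph is connected.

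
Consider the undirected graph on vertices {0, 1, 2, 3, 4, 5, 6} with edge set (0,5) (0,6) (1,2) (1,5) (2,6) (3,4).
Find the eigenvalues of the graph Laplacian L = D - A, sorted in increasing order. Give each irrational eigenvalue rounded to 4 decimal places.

[0, 0, 1.3820, 1.3820, 2, 3.6180, 3.6180]

Each diagonal entry of L is the vertex degree and each off-diagonal entry is -1 where an edge is present, 0 otherwise; in the order [0, 1, 2, 3, 4, 5, 6] the diagonal is [2, 2, 2, 1, 1, 2, 2]. L is symmetric positive semidefinite, so every eigenvalue is real and nonnegative. The 2 zero eigenvalues correspond to the 2 connected components. The eigenvalues sum to 12, which equals trace(L) = 2|E|.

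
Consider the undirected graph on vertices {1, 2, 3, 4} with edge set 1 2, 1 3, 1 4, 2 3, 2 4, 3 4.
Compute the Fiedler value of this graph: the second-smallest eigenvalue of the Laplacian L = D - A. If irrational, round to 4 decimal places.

4

Each diagonal entry of L is the vertex degree and each off-diagonal entry is -1 where an edge is present, 0 otherwise; in the order [1, 2, 3, 4] the diagonal is [3, 3, 3, 3]. The smallest Laplacian eigenvalue is always 0. The next one, lambda_2 = 4, measures how hard the graph is to disconnect: larger values mean better connectivity.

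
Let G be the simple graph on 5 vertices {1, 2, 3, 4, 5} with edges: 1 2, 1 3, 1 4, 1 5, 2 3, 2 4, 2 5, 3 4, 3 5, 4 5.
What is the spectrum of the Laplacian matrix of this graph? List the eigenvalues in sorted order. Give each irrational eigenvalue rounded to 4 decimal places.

Each diagonal entry of L is the vertex degree and each off-diagonal entry is -1 where an edge is present, 0 otherwise; in the order [1, 2, 3, 4, 5] the diagonal is [4, 4, 4, 4, 4]. The multiplicity of 0 as a Laplacian eigenvalue equals the number of connected components. The single zero eigenvalue shows the graph is connected.

[0, 5, 5, 5, 5]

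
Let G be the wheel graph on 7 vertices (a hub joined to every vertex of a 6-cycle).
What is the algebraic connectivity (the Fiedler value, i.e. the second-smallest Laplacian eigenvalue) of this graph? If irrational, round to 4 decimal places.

2

The graph has 7 vertices and degree multiset [6, 3, 3, 3, 3, 3, 3]; D is the diagonal matrix of degrees and L = D - A. Computing the eigenvalues of L and sorting gives [0, 2, 2, 4, 4, 5, 7]. The Fiedler value lambda_2 = 2 is strictly positive, so the graph is connected. The eigenvalues sum to 24, which equals trace(L) = 2|E|.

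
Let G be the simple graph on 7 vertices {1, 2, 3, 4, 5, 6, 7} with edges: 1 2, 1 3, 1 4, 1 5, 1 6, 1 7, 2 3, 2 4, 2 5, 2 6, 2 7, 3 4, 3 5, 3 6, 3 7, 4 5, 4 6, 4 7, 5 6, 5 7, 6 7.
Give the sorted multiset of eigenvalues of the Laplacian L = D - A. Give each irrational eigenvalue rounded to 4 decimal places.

[0, 7, 7, 7, 7, 7, 7]

Reading degrees in the order [1, 2, 3, 4, 5, 6, 7] gives [6, 6, 6, 6, 6, 6, 6]; set D = diag(6, 6, 6, 6, 6, 6, 6) and form L = D - A. Since every row of L sums to 0, the all-ones vector is in the kernel and 0 is an eigenvalue. The eigenvalues sum to 42, which equals trace(L) = 2|E|.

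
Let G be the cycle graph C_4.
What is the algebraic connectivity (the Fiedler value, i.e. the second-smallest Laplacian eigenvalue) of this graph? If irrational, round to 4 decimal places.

2

The graph has 4 vertices and degree multiset [2, 2, 2, 2]; D is the diagonal matrix of degrees and L = D - A. Computing the eigenvalues of L and sorting gives [0, 2, 2, 4]. The Fiedler value lambda_2 = 2 is strictly positive, so the graph is connected. There is one zero in the spectrum, matching the 1 component.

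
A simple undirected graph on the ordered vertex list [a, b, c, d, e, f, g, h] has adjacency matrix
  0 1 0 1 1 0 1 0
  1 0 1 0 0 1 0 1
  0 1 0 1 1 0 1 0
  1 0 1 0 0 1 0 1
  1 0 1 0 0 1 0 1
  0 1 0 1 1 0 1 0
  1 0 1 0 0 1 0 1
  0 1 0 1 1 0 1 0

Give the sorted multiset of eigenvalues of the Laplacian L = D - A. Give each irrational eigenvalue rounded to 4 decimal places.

[0, 4, 4, 4, 4, 4, 4, 8]

With the vertex order [a, b, c, d, e, f, g, h], the degrees are [4, 4, 4, 4, 4, 4, 4, 4], giving D = diag(4, 4, 4, 4, 4, 4, 4, 4) and L = D - A. Diagonalising L (or applying a numerical eigensolver to the 8x8 matrix) gives the spectrum above.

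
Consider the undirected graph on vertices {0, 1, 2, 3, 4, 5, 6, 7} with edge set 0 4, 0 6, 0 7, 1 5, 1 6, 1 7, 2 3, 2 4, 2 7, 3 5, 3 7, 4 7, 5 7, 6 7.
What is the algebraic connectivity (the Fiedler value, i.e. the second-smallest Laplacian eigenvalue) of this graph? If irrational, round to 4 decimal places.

Each diagonal entry of L is the vertex degree and each off-diagonal entry is -1 where an edge is present, 0 otherwise; in the order [0, 1, 2, 3, 4, 5, 6, 7] the diagonal is [3, 3, 3, 3, 3, 3, 3, 7]. The smallest Laplacian eigenvalue is always 0. The next one, lambda_2 = 1.7530, measures how hard the graph is to disconnect: larger values mean better connectivity. The eigenvalues sum to 28, which equals trace(L) = 2|E|. By the matrix-tree theorem the graph has (1/8) * product of the nonzero eigenvalues = 841 spanning trees.

1.7530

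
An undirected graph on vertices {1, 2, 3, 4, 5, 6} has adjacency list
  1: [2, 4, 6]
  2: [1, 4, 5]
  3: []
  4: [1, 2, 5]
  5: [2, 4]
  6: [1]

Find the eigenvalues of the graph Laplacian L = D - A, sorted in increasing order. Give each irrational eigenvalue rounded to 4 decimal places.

[0, 0, 0.8299, 2.6889, 4, 4.4812]

With the vertex order [1, 2, 3, 4, 5, 6], the degrees are [3, 3, 0, 3, 2, 1], giving D = diag(3, 3, 0, 3, 2, 1) and L = D - A. Since every row of L sums to 0, the all-ones vector is in the kernel and 0 is an eigenvalue. The 2 zero eigenvalues correspond to the 2 connected components. The largest eigenvalue, 4.4812, is at most the vertex count 6.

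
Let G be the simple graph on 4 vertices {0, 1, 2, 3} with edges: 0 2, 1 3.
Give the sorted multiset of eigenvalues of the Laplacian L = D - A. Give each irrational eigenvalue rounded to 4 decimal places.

[0, 0, 2, 2]

With the vertex order [0, 1, 2, 3], the degrees are [1, 1, 1, 1], giving D = diag(1, 1, 1, 1) and L = D - A. The multiplicity of 0 as a Laplacian eigenvalue equals the number of connected components. The 2 zero eigenvalues correspond to the 2 connected components. There are 2 zeros in the spectrum, matching the 2 components.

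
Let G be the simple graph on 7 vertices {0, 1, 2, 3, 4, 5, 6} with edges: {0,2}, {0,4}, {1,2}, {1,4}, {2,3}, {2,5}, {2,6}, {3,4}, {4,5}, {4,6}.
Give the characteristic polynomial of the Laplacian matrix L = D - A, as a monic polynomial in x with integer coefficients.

x^7 - 20x^6 + 155x^5 - 600x^4 + 1240x^3 - 1312x^2 + 560x

With the vertex order [0, 1, 2, 3, 4, 5, 6], the degrees are [2, 2, 5, 2, 5, 2, 2], giving D = diag(2, 2, 5, 2, 5, 2, 2) and L = D - A. L has integer entries, so p(x) = det(xI - L) has integer coefficients. Expanding the determinant yields x^7 - 20x^6 + 155x^5 - 600x^4 + 1240x^3 - 1312x^2 + 560x. Since p(0) = det(-L) = 0, x divides p(x).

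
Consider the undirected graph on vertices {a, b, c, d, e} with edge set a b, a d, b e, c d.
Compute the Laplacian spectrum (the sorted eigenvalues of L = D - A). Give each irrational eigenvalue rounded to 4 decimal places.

[0, 0.3820, 1.3820, 2.6180, 3.6180]

Each diagonal entry of L is the vertex degree and each off-diagonal entry is -1 where an edge is present, 0 otherwise; in the order [a, b, c, d, e] the diagonal is [2, 2, 1, 2, 1]. Diagonalising L (or applying a numerical eigensolver to the 5x5 matrix) gives the spectrum above. The eigenvalues sum to 8, which equals trace(L) = 2|E|.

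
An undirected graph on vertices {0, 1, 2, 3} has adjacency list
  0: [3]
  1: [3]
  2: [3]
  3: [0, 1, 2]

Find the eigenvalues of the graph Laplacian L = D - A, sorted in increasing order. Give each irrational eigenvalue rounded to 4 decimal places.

With the vertex order [0, 1, 2, 3], the degrees are [1, 1, 1, 3], giving D = diag(1, 1, 1, 3) and L = D - A. Diagonalising L (or applying a numerical eigensolver to the 4x4 matrix) gives the spectrum above. By the matrix-tree theorem the graph has (1/4) * product of the nonzero eigenvalues = 1 spanning tree.

[0, 1, 1, 4]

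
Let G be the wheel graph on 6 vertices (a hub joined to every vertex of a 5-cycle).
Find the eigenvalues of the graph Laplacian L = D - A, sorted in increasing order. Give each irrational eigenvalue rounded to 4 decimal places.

[0, 2.3820, 2.3820, 4.6180, 4.6180, 6]

The graph has 6 vertices and degree multiset [5, 3, 3, 3, 3, 3]; D is the diagonal matrix of degrees and L = D - A. Since every row of L sums to 0, the all-ones vector is in the kernel and 0 is an eigenvalue. By the matrix-tree theorem the graph has (1/6) * product of the nonzero eigenvalues = 121 spanning trees.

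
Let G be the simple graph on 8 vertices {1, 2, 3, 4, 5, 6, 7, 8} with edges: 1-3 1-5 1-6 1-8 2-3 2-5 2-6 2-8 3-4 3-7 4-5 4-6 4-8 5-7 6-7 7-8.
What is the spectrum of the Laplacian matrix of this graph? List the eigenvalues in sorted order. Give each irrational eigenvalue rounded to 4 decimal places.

[0, 4, 4, 4, 4, 4, 4, 8]

Each diagonal entry of L is the vertex degree and each off-diagonal entry is -1 where an edge is present, 0 otherwise; in the order [1, 2, 3, 4, 5, 6, 7, 8] the diagonal is [4, 4, 4, 4, 4, 4, 4, 4]. Diagonalising L (or applying a numerical eigensolver to the 8x8 matrix) gives the spectrum above. The largest eigenvalue, 8, is at most the vertex count 8. There is one zero in the spectrum, matching the 1 component.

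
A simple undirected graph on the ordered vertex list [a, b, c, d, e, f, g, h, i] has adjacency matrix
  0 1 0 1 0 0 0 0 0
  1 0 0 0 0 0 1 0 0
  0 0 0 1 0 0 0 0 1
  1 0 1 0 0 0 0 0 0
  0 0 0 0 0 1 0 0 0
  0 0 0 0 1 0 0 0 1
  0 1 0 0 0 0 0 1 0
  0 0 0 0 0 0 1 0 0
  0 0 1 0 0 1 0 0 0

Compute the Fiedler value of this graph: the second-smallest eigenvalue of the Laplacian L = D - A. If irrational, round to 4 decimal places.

With the vertex order [a, b, c, d, e, f, g, h, i], the degrees are [2, 2, 2, 2, 1, 2, 2, 1, 2], giving D = diag(2, 2, 2, 2, 1, 2, 2, 1, 2) and L = D - A. The sorted Laplacian eigenvalues are [0, 0.1206, 0.4679, 1, 1.6527, 2.3473, 3, 3.5321, 3.8794]; the algebraic connectivity is the second entry, 0.1206. The eigenvalues sum to 16, which equals trace(L) = 2|E|. The largest eigenvalue, 3.8794, is at most the vertex count 9.

0.1206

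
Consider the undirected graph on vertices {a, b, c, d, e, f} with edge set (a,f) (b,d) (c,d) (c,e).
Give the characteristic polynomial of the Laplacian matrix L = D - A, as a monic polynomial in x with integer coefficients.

x^6 - 8x^5 + 22x^4 - 24x^3 + 8x^2

With the vertex order [a, b, c, d, e, f], the degrees are [1, 1, 2, 2, 1, 1], giving D = diag(1, 1, 2, 2, 1, 1) and L = D - A. Computing det(xI - L) by cofactor expansion (or equivalently via sum-over-permutations) gives x^6 - 8x^5 + 22x^4 - 24x^3 + 8x^2. Since p(0) = det(-L) = 0, x divides p(x). There are 2 zeros in the spectrum, matching the 2 components.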